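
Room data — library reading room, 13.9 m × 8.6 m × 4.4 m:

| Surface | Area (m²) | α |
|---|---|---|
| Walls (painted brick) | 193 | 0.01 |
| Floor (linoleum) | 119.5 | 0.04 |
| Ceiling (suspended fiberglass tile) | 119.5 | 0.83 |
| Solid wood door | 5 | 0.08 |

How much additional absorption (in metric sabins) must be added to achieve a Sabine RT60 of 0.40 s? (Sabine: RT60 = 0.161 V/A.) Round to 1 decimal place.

105.4 sabins

Summing Sᵢαᵢ: 1.930 + 4.780 + 99.185 + 0.400 → A₁ = 106.295 sabins.
Target A₂ = 0.161·525.976/0.40 = 211.705 sabins (V = 525.976 m³).
ΔA = A₂ − A₁ = 211.705 − 106.295 = 105.4 sabins.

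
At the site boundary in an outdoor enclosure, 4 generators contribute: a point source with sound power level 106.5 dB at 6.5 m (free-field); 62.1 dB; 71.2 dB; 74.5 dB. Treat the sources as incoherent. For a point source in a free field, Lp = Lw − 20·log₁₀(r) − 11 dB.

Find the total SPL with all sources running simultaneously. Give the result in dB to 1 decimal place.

Source at 6.5 m: Lp = 106.5 − 20·log₁₀(6.5) − 11 = 79.2 dB.
Converting to relative power and adding: 10^(79.2/10) + 10^(62.1/10) + 10^(71.2/10) + 10^(74.5/10) = 1.262e+08.
Back to dB: 10·log₁₀ Σ = 81.0 dB.

81.0 dB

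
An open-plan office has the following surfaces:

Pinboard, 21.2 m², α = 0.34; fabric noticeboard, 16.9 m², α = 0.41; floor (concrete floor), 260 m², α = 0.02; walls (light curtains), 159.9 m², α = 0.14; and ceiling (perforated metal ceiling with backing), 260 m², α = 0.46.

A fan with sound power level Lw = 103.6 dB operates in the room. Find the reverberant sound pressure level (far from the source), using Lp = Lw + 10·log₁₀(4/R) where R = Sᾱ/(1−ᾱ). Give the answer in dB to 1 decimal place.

86.4 dB

A = 161.323 sabins; S = 718.0 m².
ᾱ = 161.323/718.0 = 0.2247; R = Sᾱ/(1−ᾱ) = 161.323/(1−0.2247) = 208.078 m².
Lp = 103.6 + 10·log₁₀(4/208.078) = 103.6 + (-17.16) = 86.4 dB.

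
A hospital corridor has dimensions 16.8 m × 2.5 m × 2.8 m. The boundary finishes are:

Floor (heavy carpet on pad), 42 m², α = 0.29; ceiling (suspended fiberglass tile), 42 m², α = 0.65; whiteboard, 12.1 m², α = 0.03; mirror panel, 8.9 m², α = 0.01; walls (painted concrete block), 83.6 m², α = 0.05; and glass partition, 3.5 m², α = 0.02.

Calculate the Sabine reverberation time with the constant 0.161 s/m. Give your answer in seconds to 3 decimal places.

Total absorption A = 42·0.29 + 42·0.65 + 12.1·0.03 + 8.9·0.01 + 83.6·0.05 + 3.5·0.02
  = 12.180 + 27.300 + 0.363 + 0.089 + 4.180 + 0.070 = 44.182 m² sabins.
Room volume: 117.6 m³.
Sabine: RT60 = 0.161 × 117.6 / 44.182 = 0.429 s.

0.429 sec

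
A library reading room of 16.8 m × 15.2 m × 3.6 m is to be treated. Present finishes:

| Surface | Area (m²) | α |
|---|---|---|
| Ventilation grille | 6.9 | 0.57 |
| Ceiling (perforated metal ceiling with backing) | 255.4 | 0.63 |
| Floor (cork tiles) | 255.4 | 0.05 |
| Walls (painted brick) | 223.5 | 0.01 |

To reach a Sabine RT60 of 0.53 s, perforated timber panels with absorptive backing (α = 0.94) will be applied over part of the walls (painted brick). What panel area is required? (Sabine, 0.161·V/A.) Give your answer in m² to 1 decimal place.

Equivalent absorption area: A₁ = 6.9*0.57 + 255.4*0.63 + 255.4*0.05 + 223.5*0.01 = 179.840 m².
V = 919.296 m³. Target absorption A₂ = 0.161 × 919.296 / 0.53 = 279.258 sabins.
ΔA needed = 279.258 − 179.840 = 99.418 sabins.
Each m² of panel replacing the walls (painted brick) adds (0.94 − 0.01) = 0.93 sabins.
Area = ΔA/Δα = 99.418/0.93 = 106.9 m².

106.9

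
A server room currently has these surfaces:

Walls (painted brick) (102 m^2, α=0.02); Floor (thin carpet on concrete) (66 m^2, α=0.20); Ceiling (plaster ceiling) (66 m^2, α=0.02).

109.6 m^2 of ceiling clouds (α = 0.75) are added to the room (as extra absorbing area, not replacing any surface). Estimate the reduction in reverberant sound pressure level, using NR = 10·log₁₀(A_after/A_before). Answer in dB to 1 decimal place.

7.8 dB

Summing Sᵢαᵢ: 2.040 + 13.200 + 1.320 → A_before = 16.560 sabins.
Treatment contributes 109.6·0.75 = 82.200 sabins.
A_after = 16.560 + 82.200 = 98.760 sabins.
Reduction = 10 log₁₀(A_after/A_before) = 10 log₁₀(5.9638) = 7.8 dB.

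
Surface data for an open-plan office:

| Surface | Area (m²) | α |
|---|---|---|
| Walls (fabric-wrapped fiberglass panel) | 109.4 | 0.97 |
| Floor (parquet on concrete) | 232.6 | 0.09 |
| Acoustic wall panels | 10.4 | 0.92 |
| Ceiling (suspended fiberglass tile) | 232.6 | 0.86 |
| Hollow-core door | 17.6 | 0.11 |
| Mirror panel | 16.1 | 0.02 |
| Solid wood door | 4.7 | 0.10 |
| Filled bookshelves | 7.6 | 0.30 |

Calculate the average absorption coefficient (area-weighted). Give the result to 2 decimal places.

S = Σ Sᵢ = 109.4 + 232.6 + 10.4 + 232.6 + 17.6 + 16.1 + 4.7 + 7.6 = 631.0 m².
Σ(Sᵢαᵢ) = 109.4×0.97 + 232.6×0.09 + 10.4×0.92 + 232.6×0.86 + 17.6×0.11 + 16.1×0.02 + 4.7×0.10 + 7.6×0.30 = 341.664.
ᾱ = A/S = 0.54.

0.54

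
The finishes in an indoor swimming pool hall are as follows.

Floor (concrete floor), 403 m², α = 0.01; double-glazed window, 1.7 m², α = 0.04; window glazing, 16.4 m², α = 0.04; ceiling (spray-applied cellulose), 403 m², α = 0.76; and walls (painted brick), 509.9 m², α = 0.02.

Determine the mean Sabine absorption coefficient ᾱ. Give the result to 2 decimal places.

S = Σ Sᵢ = 403 + 1.7 + 16.4 + 403 + 509.9 = 1334.0 m².
Weighted sum Σ Sα = 321.232.
ᾱ = 321.232 / 1334.0 = 0.24.

0.24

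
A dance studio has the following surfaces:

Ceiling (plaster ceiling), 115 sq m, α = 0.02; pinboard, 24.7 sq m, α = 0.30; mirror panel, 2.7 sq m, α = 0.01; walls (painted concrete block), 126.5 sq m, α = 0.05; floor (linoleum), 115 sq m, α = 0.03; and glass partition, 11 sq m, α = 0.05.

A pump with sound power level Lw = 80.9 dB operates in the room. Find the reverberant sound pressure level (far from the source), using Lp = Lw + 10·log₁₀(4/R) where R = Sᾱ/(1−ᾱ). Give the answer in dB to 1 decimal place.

Σ(Sᵢαᵢ) = 115·0.02 + 24.7·0.30 + 2.7·0.01 + 126.5·0.05 + 115·0.03 + 11·0.05 = 20.062; total area S = 394.9 sq m.
ᾱ = 20.062/394.9 = 0.0508; R = Sᾱ/(1−ᾱ) = 20.062/(1−0.0508) = 21.136 sq m.
Lp = Lw + 10 log₁₀(4/R) = 80.9 -7.23 = 73.7 dB.

73.7 dB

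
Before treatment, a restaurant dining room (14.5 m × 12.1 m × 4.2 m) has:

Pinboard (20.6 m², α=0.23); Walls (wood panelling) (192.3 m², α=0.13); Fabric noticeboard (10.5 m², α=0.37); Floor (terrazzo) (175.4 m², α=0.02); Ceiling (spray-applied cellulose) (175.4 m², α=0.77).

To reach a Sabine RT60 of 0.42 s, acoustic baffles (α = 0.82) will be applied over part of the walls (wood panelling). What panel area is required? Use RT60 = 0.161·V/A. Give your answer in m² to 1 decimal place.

Equivalent absorption area: A₁ = 20.6×0.23 + 192.3×0.13 + 10.5×0.37 + 175.4×0.02 + 175.4×0.77 = 172.188 m².
Required A₂ = 0.161·736.89/0.42 = 282.475 sabins.
Absorption to add: 282.475 − 172.188 = 110.287 sabins.
Each m² of panel replacing the walls (wood panelling) adds (0.82 − 0.13) = 0.69 sabins.
Panel area = 110.287 / 0.69 = 159.8 m².

159.8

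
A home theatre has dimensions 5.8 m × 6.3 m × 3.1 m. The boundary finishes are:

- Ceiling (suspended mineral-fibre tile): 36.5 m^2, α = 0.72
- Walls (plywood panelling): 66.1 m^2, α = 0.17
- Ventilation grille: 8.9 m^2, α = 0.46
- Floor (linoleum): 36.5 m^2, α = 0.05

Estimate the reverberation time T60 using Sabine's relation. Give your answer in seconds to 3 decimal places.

0.420 seconds

Total absorption A = 36.5·0.72 + 66.1·0.17 + 8.9·0.46 + 36.5·0.05
  = 26.280 + 11.237 + 4.094 + 1.825 = 43.436 m^2 sabins.
Room volume: 113.274 m³.
T = 0.161 V/A = 0.161·113.274/43.436 = 0.420 s.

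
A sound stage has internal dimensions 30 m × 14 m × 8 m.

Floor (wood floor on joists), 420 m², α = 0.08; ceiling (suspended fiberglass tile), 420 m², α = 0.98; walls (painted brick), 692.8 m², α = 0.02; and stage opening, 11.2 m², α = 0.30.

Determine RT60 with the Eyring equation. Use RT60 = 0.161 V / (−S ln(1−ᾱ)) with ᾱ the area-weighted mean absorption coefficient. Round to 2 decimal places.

S = Σ Sᵢ = 1544.0 m².
Absorption A = 420·0.08 + 420·0.98 + 692.8·0.02 + 11.2·0.30 = 462.416 sabins.
ᾱ = 462.416 / 1544.0 = 0.2995.
−S·ln(1−ᾱ) = −1544.0 × ln(1 − 0.2995) = 549.604.
V = 30 × 14 × 8 = 3360 m³.
T = 0.161·V/[−S·ln(1−ᾱ)] = 0.161·3360/549.604 = 0.98 s.

0.98 s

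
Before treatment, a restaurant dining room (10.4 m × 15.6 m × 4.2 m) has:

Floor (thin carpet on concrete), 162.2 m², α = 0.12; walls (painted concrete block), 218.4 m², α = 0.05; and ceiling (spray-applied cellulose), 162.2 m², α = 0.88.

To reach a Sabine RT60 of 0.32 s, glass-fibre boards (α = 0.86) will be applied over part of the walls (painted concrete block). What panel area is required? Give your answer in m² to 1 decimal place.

Summing Sᵢαᵢ: 19.464 + 10.920 + 142.736 → A₁ = 173.120 sabins.
V = 681.408 m³. Target absorption A₂ = 0.161 × 681.408 / 0.32 = 342.833 sabins.
Absorption to add: 342.833 − 173.120 = 169.713 sabins.
Each m² of panel replacing the walls (painted concrete block) adds (0.86 − 0.05) = 0.81 sabins.
Area = ΔA/Δα = 169.713/0.81 = 209.5 m².

209.5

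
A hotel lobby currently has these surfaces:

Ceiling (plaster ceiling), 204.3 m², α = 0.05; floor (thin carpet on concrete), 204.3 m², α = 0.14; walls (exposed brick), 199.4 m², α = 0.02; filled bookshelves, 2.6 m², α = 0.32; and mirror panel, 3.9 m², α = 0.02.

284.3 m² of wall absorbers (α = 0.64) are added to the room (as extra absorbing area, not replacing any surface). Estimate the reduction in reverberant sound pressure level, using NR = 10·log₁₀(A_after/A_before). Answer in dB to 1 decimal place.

7.1 dB

Summing Sᵢαᵢ: 10.215 + 28.602 + 3.988 + 0.832 + 0.078 → A_before = 43.715 sabins.
Treatment contributes 284.3·0.64 = 181.952 sabins.
A_after = 43.715 + 181.952 = 225.667 sabins.
Reduction = 10 log₁₀(A_after/A_before) = 10 log₁₀(5.1622) = 7.1 dB.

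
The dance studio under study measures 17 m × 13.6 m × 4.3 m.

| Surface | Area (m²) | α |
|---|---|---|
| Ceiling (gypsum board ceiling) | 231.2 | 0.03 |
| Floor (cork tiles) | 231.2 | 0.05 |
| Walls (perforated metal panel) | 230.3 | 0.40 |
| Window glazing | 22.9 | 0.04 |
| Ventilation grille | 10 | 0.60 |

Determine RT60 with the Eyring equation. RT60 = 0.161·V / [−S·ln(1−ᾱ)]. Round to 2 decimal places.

1.25 seconds

Total surface area S = 231.2 + 231.2 + 230.3 + 22.9 + 10 = 725.6 m².
Absorption A = 231.2×0.03 + 231.2×0.05 + 230.3×0.40 + 22.9×0.04 + 10×0.60 = 117.532 sabins.
Mean coefficient ᾱ = A/S = 0.1620.
−S·ln(1−ᾱ) = −725.6 × ln(1 − 0.1620) = 128.240.
V = 17 × 13.6 × 4.3 = 994.16 m³.
T = 0.161·V/[−S·ln(1−ᾱ)] = 0.161·994.16/128.240 = 1.25 s.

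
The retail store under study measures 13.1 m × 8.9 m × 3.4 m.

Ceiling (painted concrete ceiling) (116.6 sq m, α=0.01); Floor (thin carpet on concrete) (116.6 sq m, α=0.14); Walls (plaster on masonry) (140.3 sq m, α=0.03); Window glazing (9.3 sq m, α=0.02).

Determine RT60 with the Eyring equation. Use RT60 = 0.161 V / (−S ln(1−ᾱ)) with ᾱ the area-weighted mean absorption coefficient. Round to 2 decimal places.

Total surface area S = 116.6 + 116.6 + 140.3 + 9.3 = 382.8 sq m.
Σ(Sᵢαᵢ) = 116.6×0.01 + 116.6×0.14 + 140.3×0.03 + 9.3×0.02 = 21.885.
Mean coefficient ᾱ = A/S = 0.0572.
−S·ln(1−ᾱ) = −382.8 × ln(1 − 0.0572) = 22.547.
V = 13.1 × 8.9 × 3.4 = 396.406 m³.
RT60 = 0.161 × 396.406 / 22.547 = 2.83 s.

2.83 s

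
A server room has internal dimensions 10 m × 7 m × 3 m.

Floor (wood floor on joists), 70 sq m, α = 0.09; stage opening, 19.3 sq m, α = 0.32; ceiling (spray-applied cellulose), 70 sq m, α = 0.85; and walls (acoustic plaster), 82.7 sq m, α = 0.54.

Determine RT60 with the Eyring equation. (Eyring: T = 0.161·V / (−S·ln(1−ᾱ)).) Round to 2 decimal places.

0.21 seconds

Total surface area S = 70 + 19.3 + 70 + 82.7 = 242.0 sq m.
Σ(Sᵢαᵢ) = 70×0.09 + 19.3×0.32 + 70×0.85 + 82.7×0.54 = 116.634.
ᾱ = 116.634 / 242.0 = 0.4820.
Eyring denominator: −S ln(1−ᾱ) = 159.183.
V = 10 × 7 × 3 = 210 m³.
T = 0.161·V/[−S·ln(1−ᾱ)] = 0.161·210/159.183 = 0.21 s.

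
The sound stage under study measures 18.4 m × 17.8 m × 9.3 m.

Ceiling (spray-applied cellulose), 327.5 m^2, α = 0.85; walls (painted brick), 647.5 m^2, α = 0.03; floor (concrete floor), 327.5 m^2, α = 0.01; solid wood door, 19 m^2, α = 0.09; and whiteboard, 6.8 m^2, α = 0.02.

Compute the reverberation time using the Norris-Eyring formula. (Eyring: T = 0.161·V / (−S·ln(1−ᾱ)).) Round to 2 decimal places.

S = Σ Sᵢ = 1328.3 m^2.
Absorption A = 327.5·0.85 + 647.5·0.03 + 327.5·0.01 + 19·0.09 + 6.8·0.02 = 302.921 sabins.
ᾱ = 302.921 / 1328.3 = 0.2281.
−S·ln(1−ᾱ) = −1328.3 × ln(1 − 0.2281) = 343.897.
V = 18.4 × 17.8 × 9.3 = 3045.936 m³.
T = 0.161·V/[−S·ln(1−ᾱ)] = 0.161·3045.936/343.897 = 1.43 s.

1.43 sec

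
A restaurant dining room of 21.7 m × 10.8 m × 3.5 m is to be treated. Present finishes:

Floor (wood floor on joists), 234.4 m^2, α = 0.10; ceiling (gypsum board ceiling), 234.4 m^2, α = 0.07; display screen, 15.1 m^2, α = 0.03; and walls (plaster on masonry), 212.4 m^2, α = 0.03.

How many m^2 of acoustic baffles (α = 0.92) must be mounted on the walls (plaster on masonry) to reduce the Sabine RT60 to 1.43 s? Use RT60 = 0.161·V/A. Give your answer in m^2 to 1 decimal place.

Total absorption A₁ = 234.4*0.10 + 234.4*0.07 + 15.1*0.03 + 212.4*0.03
  = 23.440 + 16.408 + 0.453 + 6.372 = 46.673 m^2 sabins.
V = 820.26 m³. Target absorption A₂ = 0.161 × 820.26 / 1.43 = 92.351 sabins.
ΔA needed = 92.351 − 46.673 = 45.678 sabins.
Net gain per m^2: Δα = 0.92 − 0.03 = 0.89.
Panel area = 45.678 / 0.89 = 51.3 m^2.

51.3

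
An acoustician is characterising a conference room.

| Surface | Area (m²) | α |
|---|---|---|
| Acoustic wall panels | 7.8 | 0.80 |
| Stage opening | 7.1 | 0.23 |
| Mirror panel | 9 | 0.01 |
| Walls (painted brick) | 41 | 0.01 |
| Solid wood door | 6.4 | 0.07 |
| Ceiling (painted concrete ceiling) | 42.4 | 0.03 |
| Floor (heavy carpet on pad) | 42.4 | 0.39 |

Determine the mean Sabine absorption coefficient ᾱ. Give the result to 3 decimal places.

S = Σ Sᵢ = 7.8 + 7.1 + 9 + 41 + 6.4 + 42.4 + 42.4 = 156.1 m².
A = 7.8×0.80 + 7.1×0.23 + 9×0.01 + 41×0.01 + 6.4×0.07 + 42.4×0.03 + 42.4×0.39 = 26.629 sabins.
ᾱ = 26.629 / 156.1 = 0.171.

0.171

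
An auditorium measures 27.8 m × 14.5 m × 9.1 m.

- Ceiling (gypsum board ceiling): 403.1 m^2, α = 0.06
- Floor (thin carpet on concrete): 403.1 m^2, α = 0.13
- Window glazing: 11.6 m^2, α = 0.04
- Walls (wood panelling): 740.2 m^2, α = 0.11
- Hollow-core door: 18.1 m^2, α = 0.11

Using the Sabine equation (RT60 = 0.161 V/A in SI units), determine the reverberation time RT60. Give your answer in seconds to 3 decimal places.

Summing Sᵢαᵢ: 24.186 + 52.403 + 0.464 + 81.422 + 1.991 → A = 160.466 sabins.
V = 27.8·14.5·9.1 = 3668.21 m³.
Sabine: RT60 = 0.161 × 3668.21 / 160.466 = 3.680 s.

3.680 sec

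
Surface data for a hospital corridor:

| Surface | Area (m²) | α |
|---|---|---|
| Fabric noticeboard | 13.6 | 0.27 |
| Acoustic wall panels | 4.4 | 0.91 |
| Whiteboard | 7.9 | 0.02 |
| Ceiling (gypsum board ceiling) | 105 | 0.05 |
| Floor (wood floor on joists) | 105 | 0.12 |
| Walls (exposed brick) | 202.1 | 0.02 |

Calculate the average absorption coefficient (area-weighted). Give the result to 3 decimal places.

0.068

S = Σ Sᵢ = 13.6 + 4.4 + 7.9 + 105 + 105 + 202.1 = 438.0 m².
Σ(Sᵢαᵢ) = 13.6*0.27 + 4.4*0.91 + 7.9*0.02 + 105*0.05 + 105*0.12 + 202.1*0.02 = 29.726.
ᾱ = 29.726 / 438.0 = 0.068.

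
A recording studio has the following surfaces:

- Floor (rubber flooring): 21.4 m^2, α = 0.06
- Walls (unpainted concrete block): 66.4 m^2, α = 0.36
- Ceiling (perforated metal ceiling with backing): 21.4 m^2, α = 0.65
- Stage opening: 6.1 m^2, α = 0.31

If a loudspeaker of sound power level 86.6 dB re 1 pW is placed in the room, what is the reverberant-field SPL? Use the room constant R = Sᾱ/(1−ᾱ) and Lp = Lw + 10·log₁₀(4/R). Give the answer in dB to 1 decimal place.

74.6 dB

Σ(Sᵢαᵢ) = 21.4×0.06 + 66.4×0.36 + 21.4×0.65 + 6.1×0.31 = 40.989; total area S = 115.3 m^2.
ᾱ = 0.3555, so room constant R = A/(1−ᾱ) = 63.598 m^2.
Lp = 86.6 + 10·log₁₀(4/63.598) = 86.6 + (-12.01) = 74.6 dB.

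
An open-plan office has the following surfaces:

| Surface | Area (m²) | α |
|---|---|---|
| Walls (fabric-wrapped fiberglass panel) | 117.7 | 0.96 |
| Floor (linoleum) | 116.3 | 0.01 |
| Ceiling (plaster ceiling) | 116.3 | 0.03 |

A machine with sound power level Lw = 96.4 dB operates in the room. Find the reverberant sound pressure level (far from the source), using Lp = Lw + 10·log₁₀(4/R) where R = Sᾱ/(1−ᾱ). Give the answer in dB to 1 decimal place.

79.9 dB

Σ(Sᵢαᵢ) = 117.7×0.96 + 116.3×0.01 + 116.3×0.03 = 117.644; total area S = 350.3 m².
ᾱ = 117.644/350.3 = 0.3358; R = Sᾱ/(1−ᾱ) = 117.644/(1−0.3358) = 177.121 m².
Lp = Lw + 10 log₁₀(4/R) = 96.4 -16.46 = 79.9 dB.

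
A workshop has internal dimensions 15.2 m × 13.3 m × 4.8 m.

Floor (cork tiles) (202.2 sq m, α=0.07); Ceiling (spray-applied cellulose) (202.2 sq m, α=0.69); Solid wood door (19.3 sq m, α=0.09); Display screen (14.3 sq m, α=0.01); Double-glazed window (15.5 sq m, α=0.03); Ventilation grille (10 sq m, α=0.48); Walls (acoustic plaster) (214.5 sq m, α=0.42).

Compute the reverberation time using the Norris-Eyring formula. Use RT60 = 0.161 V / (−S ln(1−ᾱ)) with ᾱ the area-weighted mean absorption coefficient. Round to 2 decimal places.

0.50 seconds

Total surface area S = 202.2 + 202.2 + 19.3 + 14.3 + 15.5 + 10 + 214.5 = 678.0 sq m.
Absorption A = 202.2×0.07 + 202.2×0.69 + 19.3×0.09 + 14.3×0.01 + 15.5×0.03 + 10×0.48 + 214.5×0.42 = 250.907 sabins.
Mean coefficient ᾱ = A/S = 0.3701.
Eyring denominator: −S ln(1−ᾱ) = 313.368.
V = 15.2 × 13.3 × 4.8 = 970.368 m³.
RT60 = 0.161 × 970.368 / 313.368 = 0.50 s.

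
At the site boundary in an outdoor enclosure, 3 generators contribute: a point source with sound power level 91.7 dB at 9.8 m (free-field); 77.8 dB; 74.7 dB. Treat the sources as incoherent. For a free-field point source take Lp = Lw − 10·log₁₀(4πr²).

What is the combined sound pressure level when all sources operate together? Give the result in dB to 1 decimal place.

Source at 9.8 m: Lp = 91.7 − 10·log₁₀(4π·9.8²) = 91.7 − 10·log₁₀(1206.874) = 60.9 dB.
Σ 10^(Lᵢ/10) = 9.1e+07.
Back to dB: 10·log₁₀ Σ = 79.6 dB.

79.6 dB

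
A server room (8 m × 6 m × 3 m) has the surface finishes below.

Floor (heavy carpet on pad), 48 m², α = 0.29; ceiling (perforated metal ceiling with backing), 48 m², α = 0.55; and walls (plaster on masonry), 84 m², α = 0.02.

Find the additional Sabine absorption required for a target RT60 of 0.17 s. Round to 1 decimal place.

A₁ = Σ Sᵢαᵢ = 48*0.29 + 48*0.55 + 84*0.02 = 42.000 sabins.
Target A₂ = 0.161·144/0.17 = 136.376 sabins (V = 144 m³).
Shortfall: 136.376 − 42.000 = 94.4 sabins.

94.4 sabins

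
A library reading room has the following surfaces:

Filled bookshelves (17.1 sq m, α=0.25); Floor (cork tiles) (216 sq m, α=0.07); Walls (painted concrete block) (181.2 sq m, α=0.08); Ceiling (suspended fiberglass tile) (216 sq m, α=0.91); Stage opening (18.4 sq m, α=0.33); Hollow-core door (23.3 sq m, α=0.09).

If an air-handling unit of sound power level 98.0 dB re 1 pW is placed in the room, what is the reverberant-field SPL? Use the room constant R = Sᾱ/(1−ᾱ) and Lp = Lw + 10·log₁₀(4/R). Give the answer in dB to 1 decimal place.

78.3 dB

A = 238.620 sabins; S = 672.0 sq m.
ᾱ = 238.620/672.0 = 0.3551; R = Sᾱ/(1−ᾱ) = 238.620/(1−0.3551) = 370.011 sq m.
Lp = 98.0 + 10·log₁₀(4/370.011) = 98.0 + (-19.66) = 78.3 dB.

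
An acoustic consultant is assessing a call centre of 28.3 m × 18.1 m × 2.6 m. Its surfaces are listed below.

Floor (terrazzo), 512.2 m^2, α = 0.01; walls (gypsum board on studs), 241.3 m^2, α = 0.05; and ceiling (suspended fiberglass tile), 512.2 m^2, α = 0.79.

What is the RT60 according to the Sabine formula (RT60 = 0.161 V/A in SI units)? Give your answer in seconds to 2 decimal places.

Summing Sᵢαᵢ: 5.122 + 12.065 + 404.638 → A = 421.825 sabins.
Volume V = 28.3 × 18.1 × 2.6 = 1331.798 m³.
RT60 = 0.161 · V / A = 0.161 × 1331.798 / 421.825 = 0.51 s.

0.51 sec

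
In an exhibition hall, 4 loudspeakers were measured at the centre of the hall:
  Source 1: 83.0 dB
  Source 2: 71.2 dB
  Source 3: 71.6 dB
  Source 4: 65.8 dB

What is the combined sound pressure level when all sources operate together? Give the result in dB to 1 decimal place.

Converting to relative power and adding: 10^(83.0/10) + 10^(71.2/10) + 10^(71.6/10) + 10^(65.8/10) = 2.31e+08.
L_total = 10·log₁₀(2.31e+08) = 83.6 dB.

83.6 dB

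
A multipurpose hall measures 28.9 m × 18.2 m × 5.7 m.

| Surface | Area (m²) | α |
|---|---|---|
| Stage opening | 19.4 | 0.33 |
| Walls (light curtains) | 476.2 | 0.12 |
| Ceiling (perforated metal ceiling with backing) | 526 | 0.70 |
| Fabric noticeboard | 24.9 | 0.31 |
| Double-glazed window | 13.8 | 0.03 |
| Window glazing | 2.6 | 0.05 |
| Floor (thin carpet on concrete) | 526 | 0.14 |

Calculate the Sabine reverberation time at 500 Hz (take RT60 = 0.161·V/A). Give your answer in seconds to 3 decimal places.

0.940 sec

Summing Sᵢαᵢ: 6.402 + 57.144 + 368.200 + 7.719 + 0.414 + 0.130 + 73.640 → A = 513.649 sabins.
Room volume: 2998.086 m³.
Sabine: RT60 = 0.161 × 2998.086 / 513.649 = 0.940 s.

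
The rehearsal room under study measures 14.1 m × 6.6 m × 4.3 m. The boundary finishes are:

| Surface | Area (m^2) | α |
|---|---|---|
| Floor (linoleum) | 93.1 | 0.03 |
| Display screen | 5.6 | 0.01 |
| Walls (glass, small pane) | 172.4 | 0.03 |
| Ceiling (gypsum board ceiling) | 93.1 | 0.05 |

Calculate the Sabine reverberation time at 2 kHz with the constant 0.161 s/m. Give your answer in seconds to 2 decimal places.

Equivalent absorption area: A = 93.1·0.03 + 5.6·0.01 + 172.4·0.03 + 93.1·0.05 = 12.676 m^2.
Volume V = 14.1 × 6.6 × 4.3 = 400.158 m³.
RT60 = 0.161 · V / A = 0.161 × 400.158 / 12.676 = 5.08 s.

5.08 s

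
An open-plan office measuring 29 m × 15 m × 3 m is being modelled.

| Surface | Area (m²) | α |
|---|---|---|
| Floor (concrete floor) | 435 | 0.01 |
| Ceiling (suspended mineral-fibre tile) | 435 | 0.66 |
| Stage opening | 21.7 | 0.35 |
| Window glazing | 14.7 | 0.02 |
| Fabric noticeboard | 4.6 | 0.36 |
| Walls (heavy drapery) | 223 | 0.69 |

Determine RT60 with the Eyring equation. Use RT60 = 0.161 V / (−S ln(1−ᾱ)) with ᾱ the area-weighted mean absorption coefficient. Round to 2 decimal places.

Total surface area S = 435 + 435 + 21.7 + 14.7 + 4.6 + 223 = 1134.0 m².
Σ(Sᵢαᵢ) = 435×0.01 + 435×0.66 + 21.7×0.35 + 14.7×0.02 + 4.6×0.36 + 223×0.69 = 454.865.
Mean coefficient ᾱ = A/S = 0.4011.
−S·ln(1−ᾱ) = −1134.0 × ln(1 − 0.4011) = 581.357.
V = 29 × 15 × 3 = 1305 m³.
RT60 = 0.161 × 1305 / 581.357 = 0.36 s.

0.36 sec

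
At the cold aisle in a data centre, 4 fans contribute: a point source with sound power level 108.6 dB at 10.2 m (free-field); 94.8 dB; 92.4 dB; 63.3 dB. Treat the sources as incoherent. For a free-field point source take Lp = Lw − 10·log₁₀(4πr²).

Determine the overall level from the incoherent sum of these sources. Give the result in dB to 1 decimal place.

Source at 10.2 m: Lp = 108.6 − 10·log₁₀(4π·10.2²) = 108.6 − 10·log₁₀(1307.405) = 77.4 dB.
Sum in the linear (power) domain: Σ 10^(Lᵢ/10) = 10^(77.4/10) + 10^(94.8/10) + 10^(92.4/10) + 10^(63.3/10) = 4.815e+09.
Combined level = 10 log₁₀(4.815e+09) = 96.8 dB.

96.8 dB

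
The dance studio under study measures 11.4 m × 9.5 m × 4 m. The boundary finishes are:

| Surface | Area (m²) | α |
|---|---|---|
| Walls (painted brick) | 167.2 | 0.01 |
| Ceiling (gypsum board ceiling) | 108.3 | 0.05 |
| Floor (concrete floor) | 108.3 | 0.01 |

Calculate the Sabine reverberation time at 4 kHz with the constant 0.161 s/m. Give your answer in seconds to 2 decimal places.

8.54 s

Equivalent absorption area: A = 167.2×0.01 + 108.3×0.05 + 108.3×0.01 = 8.170 m².
Volume V = 11.4 × 9.5 × 4 = 433.2 m³.
RT60 = 0.161 · V / A = 0.161 × 433.2 / 8.170 = 8.54 s.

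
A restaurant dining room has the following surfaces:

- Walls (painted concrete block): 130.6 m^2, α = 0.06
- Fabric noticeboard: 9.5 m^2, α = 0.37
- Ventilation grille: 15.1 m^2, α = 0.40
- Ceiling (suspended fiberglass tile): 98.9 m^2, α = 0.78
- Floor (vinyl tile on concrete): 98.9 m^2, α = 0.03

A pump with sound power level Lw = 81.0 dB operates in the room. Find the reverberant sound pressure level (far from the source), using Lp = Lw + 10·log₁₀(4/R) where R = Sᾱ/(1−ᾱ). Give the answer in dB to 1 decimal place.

65.7 dB

Σ(Sᵢαᵢ) = 130.6·0.06 + 9.5·0.37 + 15.1·0.40 + 98.9·0.78 + 98.9·0.03 = 97.500; total area S = 353.0 m^2.
ᾱ = 0.2762, so room constant R = A/(1−ᾱ) = 134.706 m^2.
Lp = Lw + 10 log₁₀(4/R) = 81.0 -15.27 = 65.7 dB.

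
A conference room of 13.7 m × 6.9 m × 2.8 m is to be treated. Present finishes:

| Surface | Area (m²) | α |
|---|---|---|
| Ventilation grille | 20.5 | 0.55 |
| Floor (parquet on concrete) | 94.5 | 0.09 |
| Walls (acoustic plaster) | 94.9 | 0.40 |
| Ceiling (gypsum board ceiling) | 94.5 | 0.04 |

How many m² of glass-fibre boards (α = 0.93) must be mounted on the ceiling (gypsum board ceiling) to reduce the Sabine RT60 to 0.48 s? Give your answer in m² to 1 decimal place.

Summing Sᵢαᵢ: 11.275 + 8.505 + 37.960 + 3.780 → A₁ = 61.520 sabins.
Required A₂ = 0.161·264.684/0.48 = 88.779 sabins.
ΔA needed = 88.779 − 61.520 = 27.259 sabins.
Net gain per m²: Δα = 0.93 − 0.04 = 0.89.
Panel area = 27.259 / 0.89 = 30.6 m².

30.6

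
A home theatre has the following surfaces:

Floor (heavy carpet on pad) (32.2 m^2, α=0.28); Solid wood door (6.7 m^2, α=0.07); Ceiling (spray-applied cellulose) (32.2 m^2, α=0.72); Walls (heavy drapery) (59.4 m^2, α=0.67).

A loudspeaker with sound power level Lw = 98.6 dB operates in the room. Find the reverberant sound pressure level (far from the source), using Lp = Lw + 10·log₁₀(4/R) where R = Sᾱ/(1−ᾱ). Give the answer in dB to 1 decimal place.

Σ(Sᵢαᵢ) = 32.2·0.28 + 6.7·0.07 + 32.2·0.72 + 59.4·0.67 = 72.467; total area S = 130.5 m^2.
ᾱ = 72.467/130.5 = 0.5553; R = Sᾱ/(1−ᾱ) = 72.467/(1−0.5553) = 162.957 m^2.
Lp = Lw + 10 log₁₀(4/R) = 98.6 -16.10 = 82.5 dB.

82.5 dB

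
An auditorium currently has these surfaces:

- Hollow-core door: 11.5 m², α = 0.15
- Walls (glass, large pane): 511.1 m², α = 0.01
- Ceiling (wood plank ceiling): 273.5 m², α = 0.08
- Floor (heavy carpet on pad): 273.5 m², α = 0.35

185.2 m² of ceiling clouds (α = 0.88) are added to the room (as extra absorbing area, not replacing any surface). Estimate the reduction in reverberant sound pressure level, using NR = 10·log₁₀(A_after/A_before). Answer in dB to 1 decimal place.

3.6 dB

Summing Sᵢαᵢ: 1.725 + 5.111 + 21.880 + 95.725 → A_before = 124.441 sabins.
Treatment contributes 185.2·0.88 = 162.976 sabins.
New total A_after = 287.417 sabins.
Reduction = 10 log₁₀(A_after/A_before) = 10 log₁₀(2.3097) = 3.6 dB.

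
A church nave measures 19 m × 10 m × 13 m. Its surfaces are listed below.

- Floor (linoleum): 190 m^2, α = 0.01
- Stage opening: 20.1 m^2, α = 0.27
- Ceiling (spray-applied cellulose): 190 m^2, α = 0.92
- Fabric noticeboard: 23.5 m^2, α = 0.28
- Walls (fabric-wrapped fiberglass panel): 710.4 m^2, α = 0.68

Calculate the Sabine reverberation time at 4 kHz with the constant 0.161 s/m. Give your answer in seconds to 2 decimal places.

Equivalent absorption area: A = 190*0.01 + 20.1*0.27 + 190*0.92 + 23.5*0.28 + 710.4*0.68 = 671.779 m^2.
Room volume: 2470 m³.
T = 0.161 V/A = 0.161·2470/671.779 = 0.59 s.

0.59 seconds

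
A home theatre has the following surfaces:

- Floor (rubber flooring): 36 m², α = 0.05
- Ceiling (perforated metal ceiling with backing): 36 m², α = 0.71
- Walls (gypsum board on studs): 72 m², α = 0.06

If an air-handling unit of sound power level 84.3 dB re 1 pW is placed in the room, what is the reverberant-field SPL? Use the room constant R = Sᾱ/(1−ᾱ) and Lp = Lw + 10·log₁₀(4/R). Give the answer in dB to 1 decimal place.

74.2 dB

Σ(Sᵢαᵢ) = 36·0.05 + 36·0.71 + 72·0.06 = 31.680; total area S = 144.0 m².
ᾱ = 0.2200, so room constant R = A/(1−ᾱ) = 40.615 m².
Lp = Lw + 10 log₁₀(4/R) = 84.3 -10.07 = 74.2 dB.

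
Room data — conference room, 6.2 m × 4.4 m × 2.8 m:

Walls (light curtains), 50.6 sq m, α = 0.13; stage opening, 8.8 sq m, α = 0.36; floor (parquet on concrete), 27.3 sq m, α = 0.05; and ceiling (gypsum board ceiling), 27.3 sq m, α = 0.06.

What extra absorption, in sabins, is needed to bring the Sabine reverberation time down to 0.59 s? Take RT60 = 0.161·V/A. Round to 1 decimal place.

Summing Sᵢαᵢ: 6.578 + 3.168 + 1.365 + 1.638 → A₁ = 12.749 sabins.
For T = 0.59 s, need A₂ = 0.161·V/T = 0.161·76.384/0.59 = 20.844 sabins.
Shortfall: 20.844 − 12.749 = 8.1 sabins.

8.1 sabins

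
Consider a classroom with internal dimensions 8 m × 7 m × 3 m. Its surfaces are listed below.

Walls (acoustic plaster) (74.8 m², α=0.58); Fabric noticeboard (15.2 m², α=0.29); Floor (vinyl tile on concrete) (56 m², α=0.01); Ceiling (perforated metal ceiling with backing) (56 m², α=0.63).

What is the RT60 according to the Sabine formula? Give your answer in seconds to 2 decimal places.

0.32 sec

Equivalent absorption area: A = 74.8*0.58 + 15.2*0.29 + 56*0.01 + 56*0.63 = 83.632 m².
Volume V = 8 × 7 × 3 = 168 m³.
RT60 = 0.161 · V / A = 0.161 × 168 / 83.632 = 0.32 s.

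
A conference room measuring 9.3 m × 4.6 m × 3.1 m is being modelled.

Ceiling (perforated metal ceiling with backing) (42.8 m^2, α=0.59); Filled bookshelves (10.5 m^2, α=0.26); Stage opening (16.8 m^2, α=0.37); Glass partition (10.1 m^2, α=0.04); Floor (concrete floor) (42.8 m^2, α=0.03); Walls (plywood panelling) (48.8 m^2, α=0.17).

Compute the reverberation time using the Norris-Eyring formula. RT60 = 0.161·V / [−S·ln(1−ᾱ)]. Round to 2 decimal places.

S = Σ Sᵢ = 171.8 m^2.
Σ(Sᵢαᵢ) = 42.8·0.59 + 10.5·0.26 + 16.8·0.37 + 10.1·0.04 + 42.8·0.03 + 48.8·0.17 = 44.182.
ᾱ = 44.182 / 171.8 = 0.2572.
−S·ln(1−ᾱ) = −171.8 × ln(1 − 0.2572) = 51.081.
V = 9.3 × 4.6 × 3.1 = 132.618 m³.
T = 0.161·V/[−S·ln(1−ᾱ)] = 0.161·132.618/51.081 = 0.42 s.

0.42 s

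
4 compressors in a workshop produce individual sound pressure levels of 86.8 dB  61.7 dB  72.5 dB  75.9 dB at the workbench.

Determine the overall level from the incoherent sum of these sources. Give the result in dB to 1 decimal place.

Sum in the linear (power) domain: Σ 10^(Lᵢ/10) = 10^(86.8/10) + 10^(61.7/10) + 10^(72.5/10) + 10^(75.9/10) = 5.368e+08.
Back to dB: 10·log₁₀ Σ = 87.3 dB.

87.3 dB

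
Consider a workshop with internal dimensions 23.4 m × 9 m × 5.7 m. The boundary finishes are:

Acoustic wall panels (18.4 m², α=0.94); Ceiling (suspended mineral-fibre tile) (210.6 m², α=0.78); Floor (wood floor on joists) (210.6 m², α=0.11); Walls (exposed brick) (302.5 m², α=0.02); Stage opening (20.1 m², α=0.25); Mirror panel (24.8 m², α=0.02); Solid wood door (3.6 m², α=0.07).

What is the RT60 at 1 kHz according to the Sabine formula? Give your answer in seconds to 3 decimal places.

A = Σ Sᵢαᵢ = 18.4*0.94 + 210.6*0.78 + 210.6*0.11 + 302.5*0.02 + 20.1*0.25 + 24.8*0.02 + 3.6*0.07 = 216.553 sabins.
Room volume: 1200.42 m³.
Sabine: RT60 = 0.161 × 1200.42 / 216.553 = 0.892 s.

0.892 s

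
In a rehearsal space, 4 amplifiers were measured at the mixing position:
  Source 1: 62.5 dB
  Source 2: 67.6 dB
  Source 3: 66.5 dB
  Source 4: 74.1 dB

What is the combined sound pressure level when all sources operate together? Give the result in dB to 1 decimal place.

Sum in the linear (power) domain: Σ 10^(Lᵢ/10) = 10^(62.5/10) + 10^(67.6/10) + 10^(66.5/10) + 10^(74.1/10) = 3.77e+07.
Combined level = 10 log₁₀(3.77e+07) = 75.8 dB.

75.8 dB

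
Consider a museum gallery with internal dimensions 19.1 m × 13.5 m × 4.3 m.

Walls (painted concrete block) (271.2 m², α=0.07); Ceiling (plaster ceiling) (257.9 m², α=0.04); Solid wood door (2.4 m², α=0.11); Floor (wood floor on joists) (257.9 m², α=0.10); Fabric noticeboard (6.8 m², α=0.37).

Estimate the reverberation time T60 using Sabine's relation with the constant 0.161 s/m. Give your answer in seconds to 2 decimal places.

3.08 sec

Summing Sᵢαᵢ: 18.984 + 10.316 + 0.264 + 25.790 + 2.516 → A = 57.870 sabins.
Volume V = 19.1 × 13.5 × 4.3 = 1108.755 m³.
T = 0.161 V/A = 0.161·1108.755/57.870 = 3.08 s.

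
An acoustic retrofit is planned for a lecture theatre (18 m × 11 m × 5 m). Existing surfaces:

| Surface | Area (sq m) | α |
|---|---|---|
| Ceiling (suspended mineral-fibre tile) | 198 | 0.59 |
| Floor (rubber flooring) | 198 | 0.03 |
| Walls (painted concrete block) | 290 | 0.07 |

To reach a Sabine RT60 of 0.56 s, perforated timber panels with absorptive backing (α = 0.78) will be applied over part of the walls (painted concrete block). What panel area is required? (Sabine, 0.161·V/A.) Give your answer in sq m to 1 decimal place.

Total absorption A₁ = 198×0.59 + 198×0.03 + 290×0.07
  = 116.820 + 5.940 + 20.300 = 143.060 sq m sabins.
Required A₂ = 0.161·990/0.56 = 284.625 sabins.
ΔA needed = 284.625 − 143.060 = 141.565 sabins.
Net gain per sq m: Δα = 0.78 − 0.07 = 0.71.
Area = ΔA/Δα = 141.565/0.71 = 199.4 sq m.

199.4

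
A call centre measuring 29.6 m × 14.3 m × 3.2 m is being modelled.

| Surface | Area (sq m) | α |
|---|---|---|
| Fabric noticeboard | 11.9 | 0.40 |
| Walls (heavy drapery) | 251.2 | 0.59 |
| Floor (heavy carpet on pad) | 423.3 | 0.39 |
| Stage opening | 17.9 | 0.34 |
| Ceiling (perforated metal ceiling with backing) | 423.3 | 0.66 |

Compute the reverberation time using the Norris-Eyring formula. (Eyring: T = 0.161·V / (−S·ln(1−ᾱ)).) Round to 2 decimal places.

Total surface area S = 11.9 + 251.2 + 423.3 + 17.9 + 423.3 = 1127.6 sq m.
Σ(Sᵢαᵢ) = 11.9×0.40 + 251.2×0.59 + 423.3×0.39 + 17.9×0.34 + 423.3×0.66 = 603.519.
ᾱ = 603.519 / 1127.6 = 0.5352.
Eyring denominator: −S ln(1−ᾱ) = 863.909.
V = 29.6 × 14.3 × 3.2 = 1354.496 m³.
RT60 = 0.161 × 1354.496 / 863.909 = 0.25 s.

0.25 s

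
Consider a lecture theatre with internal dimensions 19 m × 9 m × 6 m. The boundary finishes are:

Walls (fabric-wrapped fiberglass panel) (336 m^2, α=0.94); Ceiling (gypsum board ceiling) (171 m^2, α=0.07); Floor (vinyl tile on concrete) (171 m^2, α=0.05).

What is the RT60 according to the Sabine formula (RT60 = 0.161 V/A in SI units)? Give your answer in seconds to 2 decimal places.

0.49 sec

Total absorption A = 336×0.94 + 171×0.07 + 171×0.05
  = 315.840 + 11.970 + 8.550 = 336.360 m^2 sabins.
V = 19·9·6 = 1026 m³.
T = 0.161 V/A = 0.161·1026/336.360 = 0.49 s.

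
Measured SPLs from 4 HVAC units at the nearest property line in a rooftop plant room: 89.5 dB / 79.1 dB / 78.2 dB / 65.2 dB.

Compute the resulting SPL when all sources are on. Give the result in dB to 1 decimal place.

Sum in the linear (power) domain: Σ 10^(Lᵢ/10) = 10^(89.5/10) + 10^(79.1/10) + 10^(78.2/10) + 10^(65.2/10) = 1.042e+09.
L_total = 10·log₁₀(1.042e+09) = 90.2 dB.

90.2 dB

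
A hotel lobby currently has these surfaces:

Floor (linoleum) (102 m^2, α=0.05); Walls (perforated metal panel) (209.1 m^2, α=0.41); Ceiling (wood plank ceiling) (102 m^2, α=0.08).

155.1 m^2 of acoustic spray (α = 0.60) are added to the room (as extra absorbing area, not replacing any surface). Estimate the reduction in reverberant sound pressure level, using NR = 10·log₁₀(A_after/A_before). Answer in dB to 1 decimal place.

2.9 dB

A_before = Σ Sᵢαᵢ = 102×0.05 + 209.1×0.41 + 102×0.08 = 98.991 sabins.
Treatment contributes 155.1·0.60 = 93.060 sabins.
A_after = 98.991 + 93.060 = 192.051 sabins.
Reduction = 10 log₁₀(A_after/A_before) = 10 log₁₀(1.9401) = 2.9 dB.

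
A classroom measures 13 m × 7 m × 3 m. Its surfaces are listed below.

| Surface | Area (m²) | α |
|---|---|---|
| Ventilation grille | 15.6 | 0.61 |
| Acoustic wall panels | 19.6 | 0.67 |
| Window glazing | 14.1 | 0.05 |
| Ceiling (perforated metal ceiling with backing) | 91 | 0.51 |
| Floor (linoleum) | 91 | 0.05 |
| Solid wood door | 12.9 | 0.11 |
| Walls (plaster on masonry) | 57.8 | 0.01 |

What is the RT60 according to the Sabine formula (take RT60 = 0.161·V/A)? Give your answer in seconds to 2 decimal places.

0.58 seconds

Summing Sᵢαᵢ: 9.516 + 13.132 + 0.705 + 46.410 + 4.550 + 1.419 + 0.578 → A = 76.310 sabins.
V = 13·7·3 = 273 m³.
Sabine: RT60 = 0.161 × 273 / 76.310 = 0.58 s.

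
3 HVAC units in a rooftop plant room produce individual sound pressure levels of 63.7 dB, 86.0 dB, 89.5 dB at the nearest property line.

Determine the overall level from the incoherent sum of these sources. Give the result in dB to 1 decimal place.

Converting to relative power and adding: 10^(63.7/10) + 10^(86.0/10) + 10^(89.5/10) = 1.292e+09.
L_total = 10·log₁₀(1.292e+09) = 91.1 dB.

91.1 dB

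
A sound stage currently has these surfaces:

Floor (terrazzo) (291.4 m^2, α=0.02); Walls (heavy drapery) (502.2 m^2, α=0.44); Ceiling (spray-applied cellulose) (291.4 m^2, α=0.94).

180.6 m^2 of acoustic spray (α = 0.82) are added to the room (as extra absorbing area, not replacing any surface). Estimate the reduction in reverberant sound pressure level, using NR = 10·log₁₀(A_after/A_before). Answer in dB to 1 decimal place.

A_before = Σ Sᵢαᵢ = 291.4×0.02 + 502.2×0.44 + 291.4×0.94 = 500.712 sabins.
Added absorption = 180.6 × 0.82 = 148.092 sabins.
A_after = 500.712 + 148.092 = 648.804 sabins.
Reduction = 10 log₁₀(A_after/A_before) = 10 log₁₀(1.2958) = 1.1 dB.

1.1 dB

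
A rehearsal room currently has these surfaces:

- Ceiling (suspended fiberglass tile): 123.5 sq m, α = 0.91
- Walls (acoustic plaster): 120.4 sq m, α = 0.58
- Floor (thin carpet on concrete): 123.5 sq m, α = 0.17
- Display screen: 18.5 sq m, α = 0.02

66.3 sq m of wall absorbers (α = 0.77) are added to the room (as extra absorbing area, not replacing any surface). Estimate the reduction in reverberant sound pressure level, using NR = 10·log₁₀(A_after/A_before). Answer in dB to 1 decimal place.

A_before = Σ Sᵢαᵢ = 123.5·0.91 + 120.4·0.58 + 123.5·0.17 + 18.5·0.02 = 203.582 sabins.
Added absorption = 66.3 × 0.77 = 51.051 sabins.
New total A_after = 254.633 sabins.
Reduction = 10 log₁₀(A_after/A_before) = 10 log₁₀(1.2508) = 1.0 dB.

1.0 dB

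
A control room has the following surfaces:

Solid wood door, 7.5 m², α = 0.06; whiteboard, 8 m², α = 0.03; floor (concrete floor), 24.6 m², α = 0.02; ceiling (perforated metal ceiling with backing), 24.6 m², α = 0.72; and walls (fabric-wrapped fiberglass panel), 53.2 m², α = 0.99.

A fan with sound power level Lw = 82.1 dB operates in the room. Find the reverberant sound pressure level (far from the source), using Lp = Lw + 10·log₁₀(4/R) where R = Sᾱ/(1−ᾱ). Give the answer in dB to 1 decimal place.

65.5 dB

Σ(Sᵢαᵢ) = 7.5×0.06 + 8×0.03 + 24.6×0.02 + 24.6×0.72 + 53.2×0.99 = 71.562; total area S = 117.9 m².
ᾱ = 0.6070, so room constant R = A/(1−ᾱ) = 182.092 m².
Lp = Lw + 10 log₁₀(4/R) = 82.1 -16.58 = 65.5 dB.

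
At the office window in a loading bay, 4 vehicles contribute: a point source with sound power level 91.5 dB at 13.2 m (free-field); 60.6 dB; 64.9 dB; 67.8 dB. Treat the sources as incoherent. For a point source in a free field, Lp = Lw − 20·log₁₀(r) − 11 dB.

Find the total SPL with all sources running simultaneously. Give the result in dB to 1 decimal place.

70.4 dB

Source at 13.2 m: Lp = 91.5 − 20·log₁₀(13.2) − 11 = 58.1 dB.
Sum in the linear (power) domain: Σ 10^(Lᵢ/10) = 10^(58.1/10) + 10^(60.6/10) + 10^(64.9/10) + 10^(67.8/10) = 1.091e+07.
Combined level = 10 log₁₀(1.091e+07) = 70.4 dB.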